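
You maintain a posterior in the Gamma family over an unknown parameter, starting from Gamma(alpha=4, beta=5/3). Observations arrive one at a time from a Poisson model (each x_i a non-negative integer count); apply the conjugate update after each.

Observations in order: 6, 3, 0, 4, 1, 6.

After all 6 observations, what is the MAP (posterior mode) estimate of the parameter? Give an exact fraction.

3

obs 1: x=6 → posterior Gamma(10, 8/3)
obs 2: x=3 → posterior Gamma(13, 11/3)
obs 3: x=0 → posterior Gamma(13, 14/3)
obs 4: x=4 → posterior Gamma(17, 17/3)
obs 5: x=1 → posterior Gamma(18, 20/3)
obs 6: x=6 → posterior Gamma(24, 23/3)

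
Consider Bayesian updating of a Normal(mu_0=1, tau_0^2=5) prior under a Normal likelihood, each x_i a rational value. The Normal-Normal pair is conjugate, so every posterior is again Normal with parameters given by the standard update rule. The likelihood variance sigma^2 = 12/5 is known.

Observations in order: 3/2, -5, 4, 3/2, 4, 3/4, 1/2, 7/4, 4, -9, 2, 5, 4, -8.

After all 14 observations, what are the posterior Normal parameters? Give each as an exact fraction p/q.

mu_0=187/362, tau_0^2=30/181

obs 1: x=3/2 → posterior Normal(99/74, 60/37)
obs 2: x=-5 → posterior Normal(-151/124, 30/31)
obs 3: x=4 → posterior Normal(49/174, 20/29)
obs 4: x=3/2 → posterior Normal(31/56, 15/28)
obs 5: x=4 → posterior Normal(162/137, 60/137)
obs 6: x=3/4 → posterior Normal(241/216, 10/27)
obs 7: x=1/2 → posterior Normal(773/748, 60/187)
obs 8: x=7/4 → posterior Normal(237/212, 15/53)
obs 9: x=4 → posterior Normal(337/237, 20/79)
obs 10: x=-9 → posterior Normal(56/131, 30/131)
obs 11: x=2 → posterior Normal(162/287, 60/287)
obs 12: x=5 → posterior Normal(287/312, 5/26)
obs 13: x=4 → posterior Normal(387/337, 60/337)
obs 14: x=-8 → posterior Normal(187/362, 30/181)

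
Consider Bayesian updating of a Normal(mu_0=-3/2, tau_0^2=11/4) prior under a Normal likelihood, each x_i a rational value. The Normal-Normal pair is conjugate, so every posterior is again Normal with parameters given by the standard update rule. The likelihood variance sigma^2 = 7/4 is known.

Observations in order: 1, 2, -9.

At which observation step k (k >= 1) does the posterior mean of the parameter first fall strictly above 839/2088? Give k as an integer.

k = 2

obs 1: x=1 → posterior Normal(1/36, 77/72)
obs 2: x=2 → posterior Normal(45/58, 77/116)
obs 3: x=-9 → posterior Normal(-153/80, 77/160)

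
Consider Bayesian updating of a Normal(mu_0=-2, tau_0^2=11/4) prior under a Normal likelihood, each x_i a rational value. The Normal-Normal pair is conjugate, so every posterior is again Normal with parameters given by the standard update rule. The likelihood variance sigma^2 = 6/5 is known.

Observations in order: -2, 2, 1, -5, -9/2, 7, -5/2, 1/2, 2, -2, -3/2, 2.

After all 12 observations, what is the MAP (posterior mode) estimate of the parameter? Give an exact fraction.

-71/228

obs 1: x=-2 → posterior Normal(-2, 66/79)
obs 2: x=2 → posterior Normal(-24/67, 33/67)
obs 3: x=1 → posterior Normal(1/27, 22/63)
obs 4: x=-5 → posterior Normal(-67/61, 33/122)
obs 5: x=-9/2 → posterior Normal(-1031/598, 66/299)
obs 6: x=7 → posterior Normal(-87/236, 11/59)
obs 7: x=-5/2 → posterior Normal(-268/409, 66/409)
obs 8: x=1/2 → posterior Normal(-481/928, 33/232)
obs 9: x=2 → posterior Normal(-87/346, 22/173)
obs 10: x=-2 → posterior Normal(-481/1148, 33/287)
obs 11: x=-3/2 → posterior Normal(-19/37, 66/629)
obs 12: x=2 → posterior Normal(-71/228, 11/114)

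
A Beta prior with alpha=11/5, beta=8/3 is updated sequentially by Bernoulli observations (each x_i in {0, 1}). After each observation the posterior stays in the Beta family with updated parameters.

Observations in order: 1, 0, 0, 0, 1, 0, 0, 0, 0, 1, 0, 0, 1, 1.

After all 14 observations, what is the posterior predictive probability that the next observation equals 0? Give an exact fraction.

obs 1: x=1 → posterior Beta(16/5, 8/3)
obs 2: x=0 → posterior Beta(16/5, 11/3)
obs 3: x=0 → posterior Beta(16/5, 14/3)
obs 4: x=0 → posterior Beta(16/5, 17/3)
obs 5: x=1 → posterior Beta(21/5, 17/3)
obs 6: x=0 → posterior Beta(21/5, 20/3)
obs 7: x=0 → posterior Beta(21/5, 23/3)
obs 8: x=0 → posterior Beta(21/5, 26/3)
obs 9: x=0 → posterior Beta(21/5, 29/3)
obs 10: x=1 → posterior Beta(26/5, 29/3)
obs 11: x=0 → posterior Beta(26/5, 32/3)
obs 12: x=0 → posterior Beta(26/5, 35/3)
obs 13: x=1 → posterior Beta(31/5, 35/3)
obs 14: x=1 → posterior Beta(36/5, 35/3)

175/283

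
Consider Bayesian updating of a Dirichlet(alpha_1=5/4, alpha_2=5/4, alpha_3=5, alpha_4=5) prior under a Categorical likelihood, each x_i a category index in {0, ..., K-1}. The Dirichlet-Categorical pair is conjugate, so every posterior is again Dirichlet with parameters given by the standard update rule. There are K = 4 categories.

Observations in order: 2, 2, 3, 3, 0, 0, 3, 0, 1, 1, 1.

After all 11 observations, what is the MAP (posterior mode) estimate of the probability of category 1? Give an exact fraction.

obs 1: x=2 → posterior Dirichlet(5/4, 5/4, 6, 5)
obs 2: x=2 → posterior Dirichlet(5/4, 5/4, 7, 5)
obs 3: x=3 → posterior Dirichlet(5/4, 5/4, 7, 6)
obs 4: x=3 → posterior Dirichlet(5/4, 5/4, 7, 7)
obs 5: x=0 → posterior Dirichlet(9/4, 5/4, 7, 7)
obs 6: x=0 → posterior Dirichlet(13/4, 5/4, 7, 7)
obs 7: x=3 → posterior Dirichlet(13/4, 5/4, 7, 8)
obs 8: x=0 → posterior Dirichlet(17/4, 5/4, 7, 8)
obs 9: x=1 → posterior Dirichlet(17/4, 9/4, 7, 8)
obs 10: x=1 → posterior Dirichlet(17/4, 13/4, 7, 8)
obs 11: x=1 → posterior Dirichlet(17/4, 17/4, 7, 8)

1/6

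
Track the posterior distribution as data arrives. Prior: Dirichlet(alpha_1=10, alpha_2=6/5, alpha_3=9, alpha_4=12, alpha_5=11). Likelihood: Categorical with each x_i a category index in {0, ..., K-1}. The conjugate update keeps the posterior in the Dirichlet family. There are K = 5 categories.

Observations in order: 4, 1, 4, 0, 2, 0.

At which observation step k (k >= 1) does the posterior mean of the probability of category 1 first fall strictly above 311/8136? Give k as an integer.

obs 1: x=4 → posterior Dirichlet(10, 6/5, 9, 12, 12)
obs 2: x=1 → posterior Dirichlet(10, 11/5, 9, 12, 12)
obs 3: x=4 → posterior Dirichlet(10, 11/5, 9, 12, 13)
obs 4: x=0 → posterior Dirichlet(11, 11/5, 9, 12, 13)
obs 5: x=2 → posterior Dirichlet(11, 11/5, 10, 12, 13)
obs 6: x=0 → posterior Dirichlet(12, 11/5, 10, 12, 13)

k = 2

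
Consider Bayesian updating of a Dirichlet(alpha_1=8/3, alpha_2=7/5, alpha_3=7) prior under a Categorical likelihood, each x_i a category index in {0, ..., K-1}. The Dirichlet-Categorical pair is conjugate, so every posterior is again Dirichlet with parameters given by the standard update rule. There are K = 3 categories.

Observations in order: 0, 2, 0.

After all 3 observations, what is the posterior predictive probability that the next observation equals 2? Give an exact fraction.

120/211

obs 1: x=0 → posterior Dirichlet(11/3, 7/5, 7)
obs 2: x=2 → posterior Dirichlet(11/3, 7/5, 8)
obs 3: x=0 → posterior Dirichlet(14/3, 7/5, 8)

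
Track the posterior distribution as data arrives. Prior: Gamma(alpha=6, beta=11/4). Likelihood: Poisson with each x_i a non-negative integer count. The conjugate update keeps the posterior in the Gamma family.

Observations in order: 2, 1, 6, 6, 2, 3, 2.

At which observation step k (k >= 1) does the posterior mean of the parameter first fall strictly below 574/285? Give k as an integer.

k = 2

obs 1: x=2 → posterior Gamma(8, 15/4)
obs 2: x=1 → posterior Gamma(9, 19/4)
obs 3: x=6 → posterior Gamma(15, 23/4)
obs 4: x=6 → posterior Gamma(21, 27/4)
obs 5: x=2 → posterior Gamma(23, 31/4)
obs 6: x=3 → posterior Gamma(26, 35/4)
obs 7: x=2 → posterior Gamma(28, 39/4)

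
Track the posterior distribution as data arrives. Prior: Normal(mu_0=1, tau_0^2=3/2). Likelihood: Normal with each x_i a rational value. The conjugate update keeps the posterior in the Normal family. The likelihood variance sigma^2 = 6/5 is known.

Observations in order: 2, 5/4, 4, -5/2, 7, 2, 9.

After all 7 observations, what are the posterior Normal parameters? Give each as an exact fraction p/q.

obs 1: x=2 → posterior Normal(14/9, 2/3)
obs 2: x=5/4 → posterior Normal(81/56, 3/7)
obs 3: x=4 → posterior Normal(161/76, 6/19)
obs 4: x=-5/2 → posterior Normal(37/32, 1/4)
obs 5: x=7 → posterior Normal(251/116, 6/29)
obs 6: x=2 → posterior Normal(291/136, 3/17)
obs 7: x=9 → posterior Normal(157/52, 2/13)

mu_0=157/52, tau_0^2=2/13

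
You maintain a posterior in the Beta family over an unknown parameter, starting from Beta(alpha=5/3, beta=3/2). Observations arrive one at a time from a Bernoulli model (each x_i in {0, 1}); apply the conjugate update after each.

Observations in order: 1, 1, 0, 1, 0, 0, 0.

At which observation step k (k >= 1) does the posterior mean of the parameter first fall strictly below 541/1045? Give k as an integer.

k = 6

obs 1: x=1 → posterior Beta(8/3, 3/2)
obs 2: x=1 → posterior Beta(11/3, 3/2)
obs 3: x=0 → posterior Beta(11/3, 5/2)
obs 4: x=1 → posterior Beta(14/3, 5/2)
obs 5: x=0 → posterior Beta(14/3, 7/2)
obs 6: x=0 → posterior Beta(14/3, 9/2)
obs 7: x=0 → posterior Beta(14/3, 11/2)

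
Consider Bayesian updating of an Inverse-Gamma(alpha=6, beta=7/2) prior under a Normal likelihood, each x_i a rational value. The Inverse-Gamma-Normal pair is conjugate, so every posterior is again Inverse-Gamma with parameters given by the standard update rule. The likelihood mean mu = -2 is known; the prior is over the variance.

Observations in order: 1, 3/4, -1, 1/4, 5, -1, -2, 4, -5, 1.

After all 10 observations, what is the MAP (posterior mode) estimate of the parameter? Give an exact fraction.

1069/192

obs 1: x=1 → posterior Inverse-Gamma(13/2, 8)
obs 2: x=3/4 → posterior Inverse-Gamma(7, 377/32)
obs 3: x=-1 → posterior Inverse-Gamma(15/2, 393/32)
obs 4: x=1/4 → posterior Inverse-Gamma(8, 237/16)
obs 5: x=5 → posterior Inverse-Gamma(17/2, 629/16)
obs 6: x=-1 → posterior Inverse-Gamma(9, 637/16)
obs 7: x=-2 → posterior Inverse-Gamma(19/2, 637/16)
obs 8: x=4 → posterior Inverse-Gamma(10, 925/16)
obs 9: x=-5 → posterior Inverse-Gamma(21/2, 997/16)
obs 10: x=1 → posterior Inverse-Gamma(11, 1069/16)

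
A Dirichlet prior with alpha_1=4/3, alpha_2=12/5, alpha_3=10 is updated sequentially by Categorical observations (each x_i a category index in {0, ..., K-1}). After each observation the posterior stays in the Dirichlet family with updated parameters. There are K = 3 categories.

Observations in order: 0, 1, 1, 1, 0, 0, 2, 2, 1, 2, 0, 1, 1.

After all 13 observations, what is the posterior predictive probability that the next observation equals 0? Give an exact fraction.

obs 1: x=0 → posterior Dirichlet(7/3, 12/5, 10)
obs 2: x=1 → posterior Dirichlet(7/3, 17/5, 10)
obs 3: x=1 → posterior Dirichlet(7/3, 22/5, 10)
obs 4: x=1 → posterior Dirichlet(7/3, 27/5, 10)
obs 5: x=0 → posterior Dirichlet(10/3, 27/5, 10)
obs 6: x=0 → posterior Dirichlet(13/3, 27/5, 10)
obs 7: x=2 → posterior Dirichlet(13/3, 27/5, 11)
obs 8: x=2 → posterior Dirichlet(13/3, 27/5, 12)
obs 9: x=1 → posterior Dirichlet(13/3, 32/5, 12)
obs 10: x=2 → posterior Dirichlet(13/3, 32/5, 13)
obs 11: x=0 → posterior Dirichlet(16/3, 32/5, 13)
obs 12: x=1 → posterior Dirichlet(16/3, 37/5, 13)
obs 13: x=1 → posterior Dirichlet(16/3, 42/5, 13)

80/401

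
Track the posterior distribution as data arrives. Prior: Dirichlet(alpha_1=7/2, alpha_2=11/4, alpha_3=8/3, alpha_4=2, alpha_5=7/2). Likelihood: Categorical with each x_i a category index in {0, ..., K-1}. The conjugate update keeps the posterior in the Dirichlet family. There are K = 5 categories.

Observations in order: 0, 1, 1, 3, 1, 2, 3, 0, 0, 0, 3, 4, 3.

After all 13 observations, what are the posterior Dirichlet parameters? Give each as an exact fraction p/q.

alpha_1=15/2, alpha_2=23/4, alpha_3=11/3, alpha_4=6, alpha_5=9/2

obs 1: x=0 → posterior Dirichlet(9/2, 11/4, 8/3, 2, 7/2)
obs 2: x=1 → posterior Dirichlet(9/2, 15/4, 8/3, 2, 7/2)
obs 3: x=1 → posterior Dirichlet(9/2, 19/4, 8/3, 2, 7/2)
obs 4: x=3 → posterior Dirichlet(9/2, 19/4, 8/3, 3, 7/2)
obs 5: x=1 → posterior Dirichlet(9/2, 23/4, 8/3, 3, 7/2)
obs 6: x=2 → posterior Dirichlet(9/2, 23/4, 11/3, 3, 7/2)
obs 7: x=3 → posterior Dirichlet(9/2, 23/4, 11/3, 4, 7/2)
obs 8: x=0 → posterior Dirichlet(11/2, 23/4, 11/3, 4, 7/2)
obs 9: x=0 → posterior Dirichlet(13/2, 23/4, 11/3, 4, 7/2)
obs 10: x=0 → posterior Dirichlet(15/2, 23/4, 11/3, 4, 7/2)
obs 11: x=3 → posterior Dirichlet(15/2, 23/4, 11/3, 5, 7/2)
obs 12: x=4 → posterior Dirichlet(15/2, 23/4, 11/3, 5, 9/2)
obs 13: x=3 → posterior Dirichlet(15/2, 23/4, 11/3, 6, 9/2)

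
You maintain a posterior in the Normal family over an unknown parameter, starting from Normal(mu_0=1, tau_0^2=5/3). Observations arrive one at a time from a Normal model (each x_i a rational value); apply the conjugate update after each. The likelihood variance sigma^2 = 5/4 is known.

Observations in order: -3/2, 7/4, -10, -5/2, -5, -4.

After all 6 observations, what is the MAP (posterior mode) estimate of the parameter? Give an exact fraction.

obs 1: x=-3/2 → posterior Normal(-3/7, 5/7)
obs 2: x=7/4 → posterior Normal(4/11, 5/11)
obs 3: x=-10 → posterior Normal(-12/5, 1/3)
obs 4: x=-5/2 → posterior Normal(-46/19, 5/19)
obs 5: x=-5 → posterior Normal(-66/23, 5/23)
obs 6: x=-4 → posterior Normal(-82/27, 5/27)

-82/27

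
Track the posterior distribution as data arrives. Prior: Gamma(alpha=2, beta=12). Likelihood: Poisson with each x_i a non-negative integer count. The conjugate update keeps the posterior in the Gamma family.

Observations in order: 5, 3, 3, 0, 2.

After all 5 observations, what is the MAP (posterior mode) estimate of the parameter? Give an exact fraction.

obs 1: x=5 → posterior Gamma(7, 13)
obs 2: x=3 → posterior Gamma(10, 14)
obs 3: x=3 → posterior Gamma(13, 15)
obs 4: x=0 → posterior Gamma(13, 16)
obs 5: x=2 → posterior Gamma(15, 17)

14/17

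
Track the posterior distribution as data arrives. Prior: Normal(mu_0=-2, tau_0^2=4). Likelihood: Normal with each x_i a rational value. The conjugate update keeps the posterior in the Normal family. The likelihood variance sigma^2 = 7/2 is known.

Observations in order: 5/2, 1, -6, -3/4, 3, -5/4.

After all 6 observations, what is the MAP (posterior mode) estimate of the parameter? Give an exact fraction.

-26/55

obs 1: x=5/2 → posterior Normal(2/5, 28/15)
obs 2: x=1 → posterior Normal(14/23, 28/23)
obs 3: x=-6 → posterior Normal(-34/31, 28/31)
obs 4: x=-3/4 → posterior Normal(-40/39, 28/39)
obs 5: x=3 → posterior Normal(-16/47, 28/47)
obs 6: x=-5/4 → posterior Normal(-26/55, 28/55)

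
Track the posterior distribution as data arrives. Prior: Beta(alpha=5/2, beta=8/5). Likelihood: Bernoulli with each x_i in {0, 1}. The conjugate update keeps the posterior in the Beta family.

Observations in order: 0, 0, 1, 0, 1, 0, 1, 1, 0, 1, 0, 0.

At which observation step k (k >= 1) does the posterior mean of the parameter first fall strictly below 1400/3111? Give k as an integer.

k = 2

obs 1: x=0 → posterior Beta(5/2, 13/5)
obs 2: x=0 → posterior Beta(5/2, 18/5)
obs 3: x=1 → posterior Beta(7/2, 18/5)
obs 4: x=0 → posterior Beta(7/2, 23/5)
obs 5: x=1 → posterior Beta(9/2, 23/5)
obs 6: x=0 → posterior Beta(9/2, 28/5)
obs 7: x=1 → posterior Beta(11/2, 28/5)
obs 8: x=1 → posterior Beta(13/2, 28/5)
obs 9: x=0 → posterior Beta(13/2, 33/5)
obs 10: x=1 → posterior Beta(15/2, 33/5)
obs 11: x=0 → posterior Beta(15/2, 38/5)
obs 12: x=0 → posterior Beta(15/2, 43/5)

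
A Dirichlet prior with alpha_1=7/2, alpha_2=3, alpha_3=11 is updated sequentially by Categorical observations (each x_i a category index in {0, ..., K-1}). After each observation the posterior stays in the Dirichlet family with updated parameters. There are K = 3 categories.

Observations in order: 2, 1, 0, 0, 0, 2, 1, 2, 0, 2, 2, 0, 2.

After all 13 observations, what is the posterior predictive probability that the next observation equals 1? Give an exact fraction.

obs 1: x=2 → posterior Dirichlet(7/2, 3, 12)
obs 2: x=1 → posterior Dirichlet(7/2, 4, 12)
obs 3: x=0 → posterior Dirichlet(9/2, 4, 12)
obs 4: x=0 → posterior Dirichlet(11/2, 4, 12)
obs 5: x=0 → posterior Dirichlet(13/2, 4, 12)
obs 6: x=2 → posterior Dirichlet(13/2, 4, 13)
obs 7: x=1 → posterior Dirichlet(13/2, 5, 13)
obs 8: x=2 → posterior Dirichlet(13/2, 5, 14)
obs 9: x=0 → posterior Dirichlet(15/2, 5, 14)
obs 10: x=2 → posterior Dirichlet(15/2, 5, 15)
obs 11: x=2 → posterior Dirichlet(15/2, 5, 16)
obs 12: x=0 → posterior Dirichlet(17/2, 5, 16)
obs 13: x=2 → posterior Dirichlet(17/2, 5, 17)

10/61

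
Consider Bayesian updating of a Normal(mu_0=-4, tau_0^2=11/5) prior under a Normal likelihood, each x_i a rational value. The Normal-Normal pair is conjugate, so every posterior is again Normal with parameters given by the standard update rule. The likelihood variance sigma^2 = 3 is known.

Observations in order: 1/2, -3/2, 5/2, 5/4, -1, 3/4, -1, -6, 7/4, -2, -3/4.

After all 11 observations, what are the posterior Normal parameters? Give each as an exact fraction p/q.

mu_0=-241/272, tau_0^2=33/136

obs 1: x=1/2 → posterior Normal(-109/52, 33/26)
obs 2: x=-3/2 → posterior Normal(-71/37, 33/37)
obs 3: x=5/2 → posterior Normal(-29/32, 11/16)
obs 4: x=5/4 → posterior Normal(-119/236, 33/59)
obs 5: x=-1 → posterior Normal(-163/280, 33/70)
obs 6: x=3/4 → posterior Normal(-65/162, 11/27)
obs 7: x=-1 → posterior Normal(-87/184, 33/92)
obs 8: x=-6 → posterior Normal(-219/206, 33/103)
obs 9: x=7/4 → posterior Normal(-19/24, 11/38)
obs 10: x=-2 → posterior Normal(-449/500, 33/125)
obs 11: x=-3/4 → posterior Normal(-241/272, 33/136)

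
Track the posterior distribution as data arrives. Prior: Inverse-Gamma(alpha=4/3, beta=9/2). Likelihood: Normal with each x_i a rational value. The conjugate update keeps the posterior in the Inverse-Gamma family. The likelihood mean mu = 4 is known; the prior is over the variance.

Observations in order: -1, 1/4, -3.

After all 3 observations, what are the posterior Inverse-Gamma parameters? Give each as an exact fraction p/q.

obs 1: x=-1 → posterior Inverse-Gamma(11/6, 17)
obs 2: x=1/4 → posterior Inverse-Gamma(7/3, 769/32)
obs 3: x=-3 → posterior Inverse-Gamma(17/6, 1553/32)

alpha=17/6, beta=1553/32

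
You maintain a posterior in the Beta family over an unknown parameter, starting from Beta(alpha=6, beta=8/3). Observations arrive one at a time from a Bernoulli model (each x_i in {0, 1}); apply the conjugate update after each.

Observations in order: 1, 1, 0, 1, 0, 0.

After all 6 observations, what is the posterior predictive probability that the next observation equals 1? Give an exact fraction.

obs 1: x=1 → posterior Beta(7, 8/3)
obs 2: x=1 → posterior Beta(8, 8/3)
obs 3: x=0 → posterior Beta(8, 11/3)
obs 4: x=1 → posterior Beta(9, 11/3)
obs 5: x=0 → posterior Beta(9, 14/3)
obs 6: x=0 → posterior Beta(9, 17/3)

27/44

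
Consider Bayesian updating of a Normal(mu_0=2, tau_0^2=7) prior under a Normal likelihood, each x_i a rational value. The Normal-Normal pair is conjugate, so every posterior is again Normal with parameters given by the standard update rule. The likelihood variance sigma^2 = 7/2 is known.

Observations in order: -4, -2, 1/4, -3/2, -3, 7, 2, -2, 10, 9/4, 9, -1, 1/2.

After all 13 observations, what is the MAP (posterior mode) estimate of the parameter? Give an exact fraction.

37/27

obs 1: x=-4 → posterior Normal(-2, 7/3)
obs 2: x=-2 → posterior Normal(-2, 7/5)
obs 3: x=1/4 → posterior Normal(-19/14, 1)
obs 4: x=-3/2 → posterior Normal(-25/18, 7/9)
obs 5: x=-3 → posterior Normal(-37/22, 7/11)
obs 6: x=7 → posterior Normal(-9/26, 7/13)
obs 7: x=2 → posterior Normal(-1/30, 7/15)
obs 8: x=-2 → posterior Normal(-9/34, 7/17)
obs 9: x=10 → posterior Normal(31/38, 7/19)
obs 10: x=9/4 → posterior Normal(20/21, 1/3)
obs 11: x=9 → posterior Normal(38/23, 7/23)
obs 12: x=-1 → posterior Normal(36/25, 7/25)
obs 13: x=1/2 → posterior Normal(37/27, 7/27)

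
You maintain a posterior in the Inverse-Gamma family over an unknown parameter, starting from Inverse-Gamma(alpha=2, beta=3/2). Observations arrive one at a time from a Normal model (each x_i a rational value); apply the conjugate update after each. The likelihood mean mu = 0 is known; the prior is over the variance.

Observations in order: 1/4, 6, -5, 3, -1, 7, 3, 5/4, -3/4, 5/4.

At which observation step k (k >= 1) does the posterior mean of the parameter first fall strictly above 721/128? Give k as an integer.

k = 2

obs 1: x=1/4 → posterior Inverse-Gamma(5/2, 49/32)
obs 2: x=6 → posterior Inverse-Gamma(3, 625/32)
obs 3: x=-5 → posterior Inverse-Gamma(7/2, 1025/32)
obs 4: x=3 → posterior Inverse-Gamma(4, 1169/32)
obs 5: x=-1 → posterior Inverse-Gamma(9/2, 1185/32)
obs 6: x=7 → posterior Inverse-Gamma(5, 1969/32)
obs 7: x=3 → posterior Inverse-Gamma(11/2, 2113/32)
obs 8: x=5/4 → posterior Inverse-Gamma(6, 1069/16)
obs 9: x=-3/4 → posterior Inverse-Gamma(13/2, 2147/32)
obs 10: x=5/4 → posterior Inverse-Gamma(7, 543/8)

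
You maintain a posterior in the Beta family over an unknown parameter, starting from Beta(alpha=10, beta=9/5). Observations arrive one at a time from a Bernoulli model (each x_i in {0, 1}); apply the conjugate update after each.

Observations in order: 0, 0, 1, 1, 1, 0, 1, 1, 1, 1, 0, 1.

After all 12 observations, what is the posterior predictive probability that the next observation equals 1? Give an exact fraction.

90/119

obs 1: x=0 → posterior Beta(10, 14/5)
obs 2: x=0 → posterior Beta(10, 19/5)
obs 3: x=1 → posterior Beta(11, 19/5)
obs 4: x=1 → posterior Beta(12, 19/5)
obs 5: x=1 → posterior Beta(13, 19/5)
obs 6: x=0 → posterior Beta(13, 24/5)
obs 7: x=1 → posterior Beta(14, 24/5)
obs 8: x=1 → posterior Beta(15, 24/5)
obs 9: x=1 → posterior Beta(16, 24/5)
obs 10: x=1 → posterior Beta(17, 24/5)
obs 11: x=0 → posterior Beta(17, 29/5)
obs 12: x=1 → posterior Beta(18, 29/5)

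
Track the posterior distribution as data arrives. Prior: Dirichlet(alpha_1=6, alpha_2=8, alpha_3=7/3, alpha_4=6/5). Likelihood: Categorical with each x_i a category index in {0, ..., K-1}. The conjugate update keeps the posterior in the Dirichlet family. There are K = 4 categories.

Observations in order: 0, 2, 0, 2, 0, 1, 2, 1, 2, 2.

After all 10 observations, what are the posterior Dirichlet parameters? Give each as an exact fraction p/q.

alpha_1=9, alpha_2=10, alpha_3=22/3, alpha_4=6/5

obs 1: x=0 → posterior Dirichlet(7, 8, 7/3, 6/5)
obs 2: x=2 → posterior Dirichlet(7, 8, 10/3, 6/5)
obs 3: x=0 → posterior Dirichlet(8, 8, 10/3, 6/5)
obs 4: x=2 → posterior Dirichlet(8, 8, 13/3, 6/5)
obs 5: x=0 → posterior Dirichlet(9, 8, 13/3, 6/5)
obs 6: x=1 → posterior Dirichlet(9, 9, 13/3, 6/5)
obs 7: x=2 → posterior Dirichlet(9, 9, 16/3, 6/5)
obs 8: x=1 → posterior Dirichlet(9, 10, 16/3, 6/5)
obs 9: x=2 → posterior Dirichlet(9, 10, 19/3, 6/5)
obs 10: x=2 → posterior Dirichlet(9, 10, 22/3, 6/5)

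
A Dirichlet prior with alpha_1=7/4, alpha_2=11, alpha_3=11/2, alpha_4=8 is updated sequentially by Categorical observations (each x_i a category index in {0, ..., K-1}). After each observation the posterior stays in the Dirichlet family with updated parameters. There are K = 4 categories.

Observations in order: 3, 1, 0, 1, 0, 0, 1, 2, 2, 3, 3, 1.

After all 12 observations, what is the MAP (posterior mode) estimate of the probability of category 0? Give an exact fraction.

15/137

obs 1: x=3 → posterior Dirichlet(7/4, 11, 11/2, 9)
obs 2: x=1 → posterior Dirichlet(7/4, 12, 11/2, 9)
obs 3: x=0 → posterior Dirichlet(11/4, 12, 11/2, 9)
obs 4: x=1 → posterior Dirichlet(11/4, 13, 11/2, 9)
obs 5: x=0 → posterior Dirichlet(15/4, 13, 11/2, 9)
obs 6: x=0 → posterior Dirichlet(19/4, 13, 11/2, 9)
obs 7: x=1 → posterior Dirichlet(19/4, 14, 11/2, 9)
obs 8: x=2 → posterior Dirichlet(19/4, 14, 13/2, 9)
obs 9: x=2 → posterior Dirichlet(19/4, 14, 15/2, 9)
obs 10: x=3 → posterior Dirichlet(19/4, 14, 15/2, 10)
obs 11: x=3 → posterior Dirichlet(19/4, 14, 15/2, 11)
obs 12: x=1 → posterior Dirichlet(19/4, 15, 15/2, 11)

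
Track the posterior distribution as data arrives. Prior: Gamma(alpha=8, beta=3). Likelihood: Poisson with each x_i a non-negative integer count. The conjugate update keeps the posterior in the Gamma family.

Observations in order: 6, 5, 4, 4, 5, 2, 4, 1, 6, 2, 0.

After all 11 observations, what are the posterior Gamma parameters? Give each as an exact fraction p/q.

obs 1: x=6 → posterior Gamma(14, 4)
obs 2: x=5 → posterior Gamma(19, 5)
obs 3: x=4 → posterior Gamma(23, 6)
obs 4: x=4 → posterior Gamma(27, 7)
obs 5: x=5 → posterior Gamma(32, 8)
obs 6: x=2 → posterior Gamma(34, 9)
obs 7: x=4 → posterior Gamma(38, 10)
obs 8: x=1 → posterior Gamma(39, 11)
obs 9: x=6 → posterior Gamma(45, 12)
obs 10: x=2 → posterior Gamma(47, 13)
obs 11: x=0 → posterior Gamma(47, 14)

alpha=47, beta=14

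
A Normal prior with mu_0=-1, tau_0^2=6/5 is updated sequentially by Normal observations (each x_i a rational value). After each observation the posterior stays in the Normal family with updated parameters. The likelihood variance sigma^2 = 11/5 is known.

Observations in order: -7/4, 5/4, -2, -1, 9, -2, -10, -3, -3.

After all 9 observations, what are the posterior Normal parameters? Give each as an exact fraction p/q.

mu_0=-86/65, tau_0^2=66/325

obs 1: x=-7/4 → posterior Normal(-43/34, 66/85)
obs 2: x=5/4 → posterior Normal(-14/23, 66/115)
obs 3: x=-2 → posterior Normal(-26/29, 66/145)
obs 4: x=-1 → posterior Normal(-32/35, 66/175)
obs 5: x=9 → posterior Normal(22/41, 66/205)
obs 6: x=-2 → posterior Normal(10/47, 66/235)
obs 7: x=-10 → posterior Normal(-50/53, 66/265)
obs 8: x=-3 → posterior Normal(-68/59, 66/295)
obs 9: x=-3 → posterior Normal(-86/65, 66/325)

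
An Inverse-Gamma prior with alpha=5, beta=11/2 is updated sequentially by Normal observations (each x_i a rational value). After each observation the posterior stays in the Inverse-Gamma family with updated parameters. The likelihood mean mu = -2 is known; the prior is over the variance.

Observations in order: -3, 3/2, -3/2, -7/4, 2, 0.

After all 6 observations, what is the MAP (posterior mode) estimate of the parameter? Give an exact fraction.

obs 1: x=-3 → posterior Inverse-Gamma(11/2, 6)
obs 2: x=3/2 → posterior Inverse-Gamma(6, 97/8)
obs 3: x=-3/2 → posterior Inverse-Gamma(13/2, 49/4)
obs 4: x=-7/4 → posterior Inverse-Gamma(7, 393/32)
obs 5: x=2 → posterior Inverse-Gamma(15/2, 649/32)
obs 6: x=0 → posterior Inverse-Gamma(8, 713/32)

713/288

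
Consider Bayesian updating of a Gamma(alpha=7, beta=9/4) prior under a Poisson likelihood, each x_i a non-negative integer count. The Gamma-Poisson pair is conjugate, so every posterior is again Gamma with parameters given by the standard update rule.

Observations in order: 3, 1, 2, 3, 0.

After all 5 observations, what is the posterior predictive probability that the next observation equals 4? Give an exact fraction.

obs 1: x=3 → posterior Gamma(10, 13/4)
obs 2: x=1 → posterior Gamma(11, 17/4)
obs 3: x=2 → posterior Gamma(13, 21/4)
obs 4: x=3 → posterior Gamma(16, 25/4)
obs 5: x=0 → posterior Gamma(16, 29/4)

82769521662722246306170145792/781911396034559762359487757867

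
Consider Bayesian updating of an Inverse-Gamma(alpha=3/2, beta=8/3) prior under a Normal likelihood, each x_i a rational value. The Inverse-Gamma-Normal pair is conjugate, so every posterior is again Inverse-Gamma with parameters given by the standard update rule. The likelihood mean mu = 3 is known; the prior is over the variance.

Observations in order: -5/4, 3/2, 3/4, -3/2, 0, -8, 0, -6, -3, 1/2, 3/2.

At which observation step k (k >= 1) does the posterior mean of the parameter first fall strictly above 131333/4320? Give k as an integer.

k = 9

obs 1: x=-5/4 → posterior Inverse-Gamma(2, 1123/96)
obs 2: x=3/2 → posterior Inverse-Gamma(5/2, 1231/96)
obs 3: x=3/4 → posterior Inverse-Gamma(3, 737/48)
obs 4: x=-3/2 → posterior Inverse-Gamma(7/2, 1223/48)
obs 5: x=0 → posterior Inverse-Gamma(4, 1439/48)
obs 6: x=-8 → posterior Inverse-Gamma(9/2, 4343/48)
obs 7: x=0 → posterior Inverse-Gamma(5, 4559/48)
obs 8: x=-6 → posterior Inverse-Gamma(11/2, 6503/48)
obs 9: x=-3 → posterior Inverse-Gamma(6, 7367/48)
obs 10: x=1/2 → posterior Inverse-Gamma(13/2, 7517/48)
obs 11: x=3/2 → posterior Inverse-Gamma(7, 7571/48)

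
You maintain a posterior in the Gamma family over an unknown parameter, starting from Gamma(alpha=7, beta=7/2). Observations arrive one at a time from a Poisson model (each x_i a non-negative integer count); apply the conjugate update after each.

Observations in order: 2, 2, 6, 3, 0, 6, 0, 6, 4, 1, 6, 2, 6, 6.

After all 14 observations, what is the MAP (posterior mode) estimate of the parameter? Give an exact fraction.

obs 1: x=2 → posterior Gamma(9, 9/2)
obs 2: x=2 → posterior Gamma(11, 11/2)
obs 3: x=6 → posterior Gamma(17, 13/2)
obs 4: x=3 → posterior Gamma(20, 15/2)
obs 5: x=0 → posterior Gamma(20, 17/2)
obs 6: x=6 → posterior Gamma(26, 19/2)
obs 7: x=0 → posterior Gamma(26, 21/2)
obs 8: x=6 → posterior Gamma(32, 23/2)
obs 9: x=4 → posterior Gamma(36, 25/2)
obs 10: x=1 → posterior Gamma(37, 27/2)
obs 11: x=6 → posterior Gamma(43, 29/2)
obs 12: x=2 → posterior Gamma(45, 31/2)
obs 13: x=6 → posterior Gamma(51, 33/2)
obs 14: x=6 → posterior Gamma(57, 35/2)

16/5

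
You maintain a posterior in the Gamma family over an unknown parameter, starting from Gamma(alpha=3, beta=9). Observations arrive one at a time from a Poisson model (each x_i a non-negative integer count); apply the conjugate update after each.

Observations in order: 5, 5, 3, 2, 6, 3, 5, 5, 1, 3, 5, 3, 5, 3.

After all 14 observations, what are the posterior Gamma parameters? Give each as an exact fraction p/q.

obs 1: x=5 → posterior Gamma(8, 10)
obs 2: x=5 → posterior Gamma(13, 11)
obs 3: x=3 → posterior Gamma(16, 12)
obs 4: x=2 → posterior Gamma(18, 13)
obs 5: x=6 → posterior Gamma(24, 14)
obs 6: x=3 → posterior Gamma(27, 15)
obs 7: x=5 → posterior Gamma(32, 16)
obs 8: x=5 → posterior Gamma(37, 17)
obs 9: x=1 → posterior Gamma(38, 18)
obs 10: x=3 → posterior Gamma(41, 19)
obs 11: x=5 → posterior Gamma(46, 20)
obs 12: x=3 → posterior Gamma(49, 21)
obs 13: x=5 → posterior Gamma(54, 22)
obs 14: x=3 → posterior Gamma(57, 23)

alpha=57, beta=23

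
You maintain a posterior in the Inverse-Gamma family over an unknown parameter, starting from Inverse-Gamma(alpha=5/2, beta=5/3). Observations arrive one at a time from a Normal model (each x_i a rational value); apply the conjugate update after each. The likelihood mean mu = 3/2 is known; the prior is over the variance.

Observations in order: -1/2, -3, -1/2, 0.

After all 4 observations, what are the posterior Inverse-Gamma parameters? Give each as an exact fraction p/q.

obs 1: x=-1/2 → posterior Inverse-Gamma(3, 11/3)
obs 2: x=-3 → posterior Inverse-Gamma(7/2, 331/24)
obs 3: x=-1/2 → posterior Inverse-Gamma(4, 379/24)
obs 4: x=0 → posterior Inverse-Gamma(9/2, 203/12)

alpha=9/2, beta=203/12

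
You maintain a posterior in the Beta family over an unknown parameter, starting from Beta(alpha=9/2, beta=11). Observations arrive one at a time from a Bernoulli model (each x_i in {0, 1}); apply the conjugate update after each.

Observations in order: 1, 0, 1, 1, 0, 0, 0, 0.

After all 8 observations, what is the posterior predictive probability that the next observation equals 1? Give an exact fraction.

15/47

obs 1: x=1 → posterior Beta(11/2, 11)
obs 2: x=0 → posterior Beta(11/2, 12)
obs 3: x=1 → posterior Beta(13/2, 12)
obs 4: x=1 → posterior Beta(15/2, 12)
obs 5: x=0 → posterior Beta(15/2, 13)
obs 6: x=0 → posterior Beta(15/2, 14)
obs 7: x=0 → posterior Beta(15/2, 15)
obs 8: x=0 → posterior Beta(15/2, 16)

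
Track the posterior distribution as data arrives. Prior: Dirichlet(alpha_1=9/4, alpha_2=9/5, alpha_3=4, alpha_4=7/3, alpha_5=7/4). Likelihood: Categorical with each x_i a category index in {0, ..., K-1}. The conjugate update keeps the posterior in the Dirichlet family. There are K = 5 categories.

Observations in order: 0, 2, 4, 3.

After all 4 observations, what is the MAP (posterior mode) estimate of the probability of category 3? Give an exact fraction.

35/167

obs 1: x=0 → posterior Dirichlet(13/4, 9/5, 4, 7/3, 7/4)
obs 2: x=2 → posterior Dirichlet(13/4, 9/5, 5, 7/3, 7/4)
obs 3: x=4 → posterior Dirichlet(13/4, 9/5, 5, 7/3, 11/4)
obs 4: x=3 → posterior Dirichlet(13/4, 9/5, 5, 10/3, 11/4)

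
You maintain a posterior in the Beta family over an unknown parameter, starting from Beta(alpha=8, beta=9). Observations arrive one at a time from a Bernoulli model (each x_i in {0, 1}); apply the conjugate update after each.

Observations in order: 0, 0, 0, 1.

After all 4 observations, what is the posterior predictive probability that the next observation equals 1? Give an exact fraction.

3/7

obs 1: x=0 → posterior Beta(8, 10)
obs 2: x=0 → posterior Beta(8, 11)
obs 3: x=0 → posterior Beta(8, 12)
obs 4: x=1 → posterior Beta(9, 12)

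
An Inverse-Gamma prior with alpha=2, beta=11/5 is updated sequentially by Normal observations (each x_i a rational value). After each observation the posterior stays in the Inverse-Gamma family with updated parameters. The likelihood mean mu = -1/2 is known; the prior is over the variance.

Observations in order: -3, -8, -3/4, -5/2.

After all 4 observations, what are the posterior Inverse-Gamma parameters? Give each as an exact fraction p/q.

obs 1: x=-3 → posterior Inverse-Gamma(5/2, 213/40)
obs 2: x=-8 → posterior Inverse-Gamma(3, 669/20)
obs 3: x=-3/4 → posterior Inverse-Gamma(7/2, 5357/160)
obs 4: x=-5/2 → posterior Inverse-Gamma(4, 5677/160)

alpha=4, beta=5677/160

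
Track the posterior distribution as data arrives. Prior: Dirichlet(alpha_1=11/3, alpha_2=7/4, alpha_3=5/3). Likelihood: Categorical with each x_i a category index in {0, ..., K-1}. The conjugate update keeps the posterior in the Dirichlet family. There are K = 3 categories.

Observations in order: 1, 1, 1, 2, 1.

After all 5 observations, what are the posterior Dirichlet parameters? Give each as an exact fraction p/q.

obs 1: x=1 → posterior Dirichlet(11/3, 11/4, 5/3)
obs 2: x=1 → posterior Dirichlet(11/3, 15/4, 5/3)
obs 3: x=1 → posterior Dirichlet(11/3, 19/4, 5/3)
obs 4: x=2 → posterior Dirichlet(11/3, 19/4, 8/3)
obs 5: x=1 → posterior Dirichlet(11/3, 23/4, 8/3)

alpha_1=11/3, alpha_2=23/4, alpha_3=8/3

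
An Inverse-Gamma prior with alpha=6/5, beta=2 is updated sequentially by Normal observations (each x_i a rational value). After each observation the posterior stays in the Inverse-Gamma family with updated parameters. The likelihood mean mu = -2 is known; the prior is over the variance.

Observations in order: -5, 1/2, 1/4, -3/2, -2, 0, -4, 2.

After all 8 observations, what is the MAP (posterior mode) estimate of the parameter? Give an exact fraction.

obs 1: x=-5 → posterior Inverse-Gamma(17/10, 13/2)
obs 2: x=1/2 → posterior Inverse-Gamma(11/5, 77/8)
obs 3: x=1/4 → posterior Inverse-Gamma(27/10, 389/32)
obs 4: x=-3/2 → posterior Inverse-Gamma(16/5, 393/32)
obs 5: x=-2 → posterior Inverse-Gamma(37/10, 393/32)
obs 6: x=0 → posterior Inverse-Gamma(21/5, 457/32)
obs 7: x=-4 → posterior Inverse-Gamma(47/10, 521/32)
obs 8: x=2 → posterior Inverse-Gamma(26/5, 777/32)

3885/992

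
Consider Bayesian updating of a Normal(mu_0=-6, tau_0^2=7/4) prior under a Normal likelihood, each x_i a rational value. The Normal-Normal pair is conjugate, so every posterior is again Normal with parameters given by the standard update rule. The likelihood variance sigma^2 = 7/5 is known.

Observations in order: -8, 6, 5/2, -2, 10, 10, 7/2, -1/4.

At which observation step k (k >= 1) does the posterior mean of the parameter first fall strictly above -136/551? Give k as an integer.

k = 5

obs 1: x=-8 → posterior Normal(-64/9, 7/9)
obs 2: x=6 → posterior Normal(-17/7, 1/2)
obs 3: x=5/2 → posterior Normal(-43/38, 7/19)
obs 4: x=-2 → posterior Normal(-21/16, 7/24)
obs 5: x=10 → posterior Normal(37/58, 7/29)
obs 6: x=10 → posterior Normal(137/68, 7/34)
obs 7: x=7/2 → posterior Normal(86/39, 7/39)
obs 8: x=-1/4 → posterior Normal(339/176, 7/44)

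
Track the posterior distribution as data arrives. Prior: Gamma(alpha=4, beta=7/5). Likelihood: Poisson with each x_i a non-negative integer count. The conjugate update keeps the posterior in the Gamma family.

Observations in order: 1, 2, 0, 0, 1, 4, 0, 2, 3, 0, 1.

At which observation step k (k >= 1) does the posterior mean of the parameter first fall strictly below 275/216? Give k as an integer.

k = 5

obs 1: x=1 → posterior Gamma(5, 12/5)
obs 2: x=2 → posterior Gamma(7, 17/5)
obs 3: x=0 → posterior Gamma(7, 22/5)
obs 4: x=0 → posterior Gamma(7, 27/5)
obs 5: x=1 → posterior Gamma(8, 32/5)
obs 6: x=4 → posterior Gamma(12, 37/5)
obs 7: x=0 → posterior Gamma(12, 42/5)
obs 8: x=2 → posterior Gamma(14, 47/5)
obs 9: x=3 → posterior Gamma(17, 52/5)
obs 10: x=0 → posterior Gamma(17, 57/5)
obs 11: x=1 → posterior Gamma(18, 62/5)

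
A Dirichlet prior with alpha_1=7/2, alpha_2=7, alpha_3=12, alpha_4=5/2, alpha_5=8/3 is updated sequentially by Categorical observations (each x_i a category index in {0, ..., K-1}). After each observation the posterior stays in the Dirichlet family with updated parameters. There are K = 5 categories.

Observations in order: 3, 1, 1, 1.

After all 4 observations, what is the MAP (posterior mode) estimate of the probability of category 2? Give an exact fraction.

obs 1: x=3 → posterior Dirichlet(7/2, 7, 12, 7/2, 8/3)
obs 2: x=1 → posterior Dirichlet(7/2, 8, 12, 7/2, 8/3)
obs 3: x=1 → posterior Dirichlet(7/2, 9, 12, 7/2, 8/3)
obs 4: x=1 → posterior Dirichlet(7/2, 10, 12, 7/2, 8/3)

33/80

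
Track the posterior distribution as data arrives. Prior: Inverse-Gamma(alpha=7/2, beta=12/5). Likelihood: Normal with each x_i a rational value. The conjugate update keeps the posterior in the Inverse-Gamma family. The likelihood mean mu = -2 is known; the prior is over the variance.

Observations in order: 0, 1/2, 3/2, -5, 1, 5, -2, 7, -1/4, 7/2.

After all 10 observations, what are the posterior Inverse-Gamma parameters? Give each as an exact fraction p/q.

obs 1: x=0 → posterior Inverse-Gamma(4, 22/5)
obs 2: x=1/2 → posterior Inverse-Gamma(9/2, 301/40)
obs 3: x=3/2 → posterior Inverse-Gamma(5, 273/20)
obs 4: x=-5 → posterior Inverse-Gamma(11/2, 363/20)
obs 5: x=1 → posterior Inverse-Gamma(6, 453/20)
obs 6: x=5 → posterior Inverse-Gamma(13/2, 943/20)
obs 7: x=-2 → posterior Inverse-Gamma(7, 943/20)
obs 8: x=7 → posterior Inverse-Gamma(15/2, 1753/20)
obs 9: x=-1/4 → posterior Inverse-Gamma(8, 14269/160)
obs 10: x=7/2 → posterior Inverse-Gamma(17/2, 16689/160)

alpha=17/2, beta=16689/160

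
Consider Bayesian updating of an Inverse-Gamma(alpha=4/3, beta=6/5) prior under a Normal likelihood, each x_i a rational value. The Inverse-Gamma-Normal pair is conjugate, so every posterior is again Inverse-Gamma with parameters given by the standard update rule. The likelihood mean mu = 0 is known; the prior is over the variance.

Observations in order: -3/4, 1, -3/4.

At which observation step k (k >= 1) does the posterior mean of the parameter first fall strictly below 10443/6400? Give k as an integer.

k = 2

obs 1: x=-3/4 → posterior Inverse-Gamma(11/6, 237/160)
obs 2: x=1 → posterior Inverse-Gamma(7/3, 317/160)
obs 3: x=-3/4 → posterior Inverse-Gamma(17/6, 181/80)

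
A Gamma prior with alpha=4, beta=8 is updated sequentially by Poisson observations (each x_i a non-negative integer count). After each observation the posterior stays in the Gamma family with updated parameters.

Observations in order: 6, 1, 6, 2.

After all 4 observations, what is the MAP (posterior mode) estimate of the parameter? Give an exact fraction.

3/2

obs 1: x=6 → posterior Gamma(10, 9)
obs 2: x=1 → posterior Gamma(11, 10)
obs 3: x=6 → posterior Gamma(17, 11)
obs 4: x=2 → posterior Gamma(19, 12)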